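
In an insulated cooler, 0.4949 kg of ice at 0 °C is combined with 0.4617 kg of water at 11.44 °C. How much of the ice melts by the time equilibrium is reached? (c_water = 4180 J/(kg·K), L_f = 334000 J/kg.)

Cooling the water to 0 °C releases 0.4617·4180·11.44 = 22078 J.
To melt every bit of ice: 0.4949·334000 = 165297 J.
Since 22078 < 165297 J, not all the ice melts; equilibrium is at 0 °C.
m_melted·334000 = 22078  ⇒  m_melted ≈ 0.0661 kg.

m_melted ≈ 0.0661 kg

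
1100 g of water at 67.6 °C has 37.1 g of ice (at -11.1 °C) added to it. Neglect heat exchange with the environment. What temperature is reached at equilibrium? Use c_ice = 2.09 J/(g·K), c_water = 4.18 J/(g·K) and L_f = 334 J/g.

T_f ≈ 62.6 °C

Energy balance with sensible and latent terms:
warm ice to 0 °C: 37.1·2.09·(0 − (-11.1)) = 860.68
  melt ice: 37.1·334 = 12391
  warm the meltwater: 155.08 T
  water cools: 1100·4.18·(T − 67.6) = 4598(T − 67.6)
4753.1 T = 310825 − 13252 = 297573
T ≈ 62.61 °C (positive, so assuming full melt was valid).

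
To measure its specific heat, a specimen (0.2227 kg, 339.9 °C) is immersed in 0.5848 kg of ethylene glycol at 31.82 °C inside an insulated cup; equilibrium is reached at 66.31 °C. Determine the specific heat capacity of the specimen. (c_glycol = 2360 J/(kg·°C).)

c ≈ 781 J/(kg·°C)

Heat gained plus heat lost sum to zero:
0.2227×c×(66.31 − 339.9) + 0.5848×2360×(66.31 − 31.82) = 0
-60.93 c = -47601
c = -47601/-60.93 ≈ 781.3 J/(kg·°C)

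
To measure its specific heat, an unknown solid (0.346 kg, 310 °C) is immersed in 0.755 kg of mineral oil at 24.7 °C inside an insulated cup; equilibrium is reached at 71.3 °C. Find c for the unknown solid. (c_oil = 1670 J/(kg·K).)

c ≈ 711 J/(kg·K)

Heat lost by the unknown solid = heat gained by the oil:
0.346×c×(310 − 71.3) = 0.755×1670×(71.3 − 24.7)
82.59 c = 58756  ⇒  c ≈ 711.4 J/(kg·K)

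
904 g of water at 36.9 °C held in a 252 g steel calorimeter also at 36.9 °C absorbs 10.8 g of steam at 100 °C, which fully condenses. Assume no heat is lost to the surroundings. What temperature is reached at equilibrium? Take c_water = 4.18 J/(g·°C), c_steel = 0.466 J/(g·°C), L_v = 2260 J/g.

T_f ≈ 43.8 °C

Conservation of energy gives ΣQ = 0:
latent heat released on condensation: 10.8·2260 = 24408
  condensate cools 100→T: 10.8·4.18·(T − 100) = 45.14(T − 100)
  original water: 3778.7(T − 36.9)
  steel cup: 252·0.466·(T − 36.9) = 117.43(T − 36.9)
3941.3 T = 24408 + 4514.4 + 143768 = 172690
T ≈ 43.82 °C (< 100 °C, so full condensation is consistent).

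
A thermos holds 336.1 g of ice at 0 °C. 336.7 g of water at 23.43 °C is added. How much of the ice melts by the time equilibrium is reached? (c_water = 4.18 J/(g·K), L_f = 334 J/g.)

m_melted ≈ 98.7 g

Heat available from the water dropping to 0 °C: 336.7×4.18×23.43 = 32976 J.
Fully melting the ice requires m_ice L_f = 336.1×334 = 112257 J.
Since 32976 < 112257 J, not all the ice melts; equilibrium is at 0 °C.
Mass melted = 32976/334 ≈ 98.73 g.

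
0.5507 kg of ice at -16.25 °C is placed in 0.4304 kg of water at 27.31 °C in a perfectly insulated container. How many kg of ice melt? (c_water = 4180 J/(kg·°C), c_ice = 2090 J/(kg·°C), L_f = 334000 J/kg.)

m_melted ≈ 0.0911 kg

Cooling the water to 0 °C releases 0.4304×4180×27.31 = 49133 J.
Of that, 0.5507×2090×16.25 = 18703 J goes to bring the ice to 0 °C, leaving 30430 J.
Fully melting the ice requires m_ice L_f = 0.5507×334000 = 183934 J.
Since 30430 < 183934 J, not all the ice melts; equilibrium is at 0 °C.
m_melted×334000 = 30430  ⇒  m_melted ≈ 0.09111 kg.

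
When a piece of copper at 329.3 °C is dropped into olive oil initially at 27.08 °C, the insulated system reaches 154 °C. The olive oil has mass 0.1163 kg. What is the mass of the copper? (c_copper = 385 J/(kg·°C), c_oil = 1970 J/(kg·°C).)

Heat gained plus heat lost sum to zero:
m·385·(154 − 329.3) + 0.1163·1970·(154 − 27.08) = 0
-67490 m = -29079
m = -29079/-67490 ≈ 0.4309 kg

m ≈ 0.431 kg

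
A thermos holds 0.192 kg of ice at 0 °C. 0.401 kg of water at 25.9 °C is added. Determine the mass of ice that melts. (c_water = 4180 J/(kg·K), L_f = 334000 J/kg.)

m_melted ≈ 0.13 kg

Water can give up m c ΔT = 0.401·4180·25.9 = 43413 J before reaching 0 °C.
Melting all 0.192 kg of ice would need 0.192·334000 = 64128 J.
That's not enough to melt it all — equilibrium is at 0 °C with ice remaining.
m_melted·334000 = 43413  ⇒  m_melted ≈ 0.13 kg.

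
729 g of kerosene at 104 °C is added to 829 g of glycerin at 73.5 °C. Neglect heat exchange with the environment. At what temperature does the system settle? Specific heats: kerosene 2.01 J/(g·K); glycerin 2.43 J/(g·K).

T_f ≈ 86.3 °C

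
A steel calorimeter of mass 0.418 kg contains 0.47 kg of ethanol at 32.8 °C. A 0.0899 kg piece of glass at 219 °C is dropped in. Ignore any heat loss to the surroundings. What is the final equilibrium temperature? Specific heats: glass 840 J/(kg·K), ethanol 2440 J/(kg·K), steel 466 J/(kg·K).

T_f ≈ 42.7 °C

T_f = Σ m_i c_i T_i / Σ m_i c_i:
T_f = (75.52×219 + 1146.8×32.8 + 194.79×32.8) / (75.52 + 1146.8 + 194.79)
    = 60542 / 1417.1 ≈ 42.72 °C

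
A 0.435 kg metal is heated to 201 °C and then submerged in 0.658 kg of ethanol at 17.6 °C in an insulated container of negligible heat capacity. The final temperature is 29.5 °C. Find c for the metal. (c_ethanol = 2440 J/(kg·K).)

c ≈ 256 J/(kg·K)

Conservation of energy gives ΣQ = 0:
0.435·c·(29.5 − 201) + 0.658·2440·(29.5 − 17.6) = 0
-74.6 c = -19106
c = -19106/-74.6 ≈ 256.1 J/(kg·K)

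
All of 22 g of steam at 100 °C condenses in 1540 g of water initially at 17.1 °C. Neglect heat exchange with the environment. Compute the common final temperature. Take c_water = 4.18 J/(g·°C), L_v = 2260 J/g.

T_f ≈ 25.9 °C

Conservation of energy gives ΣQ = 0:
latent heat released on condensation: 22×2260 = 49720; condensed water 100 °C→T: 91.96(T − 100); water warms: 1540×4.18×(T − 17.1) = 6437.2(T − 17.1)
6529.2 T = 49720 + 9196 + 110076 = 168992
T ≈ 25.88 °C — below 100 °C, confirming all the steam condensed.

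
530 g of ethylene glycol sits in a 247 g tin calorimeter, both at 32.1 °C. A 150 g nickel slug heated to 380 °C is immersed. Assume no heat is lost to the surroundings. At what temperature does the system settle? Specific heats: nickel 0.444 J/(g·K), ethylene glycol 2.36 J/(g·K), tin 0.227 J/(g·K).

Taking heat into each body as positive, Σ m c ΔT = 0:
150·0.444·(T − 380) + 530·2.36·(T − 32.1) + 247·0.227·(T − 32.1) = 0
66.6(T − 380) + 1250.8(T − 32.1) + 56.07(T − 32.1) = 0
1373.5 T = 67258
T = 67258/1373.5 ≈ 48.97 °C

T_f ≈ 49.0 °C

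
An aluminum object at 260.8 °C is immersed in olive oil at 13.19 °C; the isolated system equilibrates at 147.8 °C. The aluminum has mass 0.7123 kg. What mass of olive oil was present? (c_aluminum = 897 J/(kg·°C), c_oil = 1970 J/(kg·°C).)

|Q_aluminum| = |Q_oil|:
0.7123·897·(260.8 − 147.8) = m·1970·(147.8 − 13.19)
265182 m = 72199  ⇒  m ≈ 0.2723 kg

m ≈ 0.272 kg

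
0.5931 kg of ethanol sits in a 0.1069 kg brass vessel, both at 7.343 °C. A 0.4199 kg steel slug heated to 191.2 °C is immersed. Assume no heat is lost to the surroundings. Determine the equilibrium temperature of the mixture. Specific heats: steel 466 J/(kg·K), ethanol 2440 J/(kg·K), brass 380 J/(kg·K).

Conservation of energy gives ΣQ = 0:
0.4199×466×(T − 191.2) + 0.5931×2440×(T − 7.343) + 0.1069×380×(T − 7.343) = 0
(195.67 + 1447.2 + 40.62) T = 195.67×191.2 + 1447.2×7.343 + 40.62×7.343
T = 48338 / 1683.5 = 28.7 °C

T_f ≈ 28.7 °C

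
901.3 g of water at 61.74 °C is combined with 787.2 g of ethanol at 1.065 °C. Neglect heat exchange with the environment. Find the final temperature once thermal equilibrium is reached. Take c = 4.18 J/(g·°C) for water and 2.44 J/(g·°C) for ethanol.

Setting the total heat transfer to zero:
901.3*4.18*(T − 61.74) + 787.2*2.44*(T − 1.065) = 0
(3767.4 + 1920.8) T = 3767.4*61.74 + 1920.8*1.065
T = 234647/5688.2 ≈ 41.25 °C

T_f ≈ 41.3 °C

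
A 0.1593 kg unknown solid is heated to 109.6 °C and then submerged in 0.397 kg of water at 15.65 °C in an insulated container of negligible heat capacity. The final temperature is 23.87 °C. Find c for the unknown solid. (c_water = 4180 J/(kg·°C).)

c ≈ 999 J/(kg·°C)

Let T be the final temperature. ΣQ_i = 0:
0.1593·c·(23.87 − 109.6) + 0.397·4180·(23.87 − 15.65) = 0
-13.66 c = -13641
c = -13641/-13.66 ≈ 998.8 J/(kg·°C)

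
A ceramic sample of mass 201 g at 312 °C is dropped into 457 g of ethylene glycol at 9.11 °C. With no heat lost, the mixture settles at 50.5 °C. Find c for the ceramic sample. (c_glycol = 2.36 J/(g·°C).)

Heat lost by the ceramic sample = heat gained by the glycol:
201·c·(312 − 50.5) = 457·2.36·(50.5 − 9.11)
52562 c = 44640  ⇒  c ≈ 0.8493 J/(g·°C)

c ≈ 0.849 J/(g·°C)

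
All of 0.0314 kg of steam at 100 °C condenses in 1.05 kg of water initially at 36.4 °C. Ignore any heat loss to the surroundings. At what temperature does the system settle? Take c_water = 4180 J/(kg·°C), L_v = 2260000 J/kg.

T_f ≈ 53.9 °C

Energy balance with sensible and latent terms:
condense steam: −0.0314·2260000 = −70964; condensed water 100 °C→T: 131.25(T − 100); original water: 4389(T − 36.4)
4520.3 T = 70964 + 13125 + 159760 = 243849
T ≈ 53.95 °C (< 100 °C, so full condensation is consistent).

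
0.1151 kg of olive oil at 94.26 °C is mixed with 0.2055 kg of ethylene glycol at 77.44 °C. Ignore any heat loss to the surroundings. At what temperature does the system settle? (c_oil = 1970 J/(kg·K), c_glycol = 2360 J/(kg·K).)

Net heat exchanged in the isolated system is zero:
0.1151·1970·(T − 94.26) + 0.2055·2360·(T − 77.44) = 0
226.75(T − 94.26) + 484.98(T − 77.44) = 0
(226.75 + 484.98) T = 226.75·94.26 + 484.98·77.44
T = 58930/711.73 ≈ 82.80 °C

T_f ≈ 82.8 °C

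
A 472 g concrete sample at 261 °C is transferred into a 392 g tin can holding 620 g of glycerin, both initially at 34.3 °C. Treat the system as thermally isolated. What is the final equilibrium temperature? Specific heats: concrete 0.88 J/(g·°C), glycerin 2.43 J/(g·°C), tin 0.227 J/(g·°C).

T_f ≈ 81.1 °C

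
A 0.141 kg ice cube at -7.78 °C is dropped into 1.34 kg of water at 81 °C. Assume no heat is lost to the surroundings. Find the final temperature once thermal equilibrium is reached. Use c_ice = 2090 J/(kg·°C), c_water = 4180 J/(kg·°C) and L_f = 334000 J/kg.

T_f ≈ 65.3 °C

Heat gained plus heat lost sum to zero:
warm ice to 0 °C: 0.141×2090×(0 − (-7.78)) = 2292.7; latent heat to melt: 0.141×334000 = 47094; warm the meltwater: 589.38 T; water: 5601.2(T − 81)
6190.6 T = 453697 − 49387 = 404311
T ≈ 65.31 °C. Since T > 0 °C, the all-ice-melts assumption holds.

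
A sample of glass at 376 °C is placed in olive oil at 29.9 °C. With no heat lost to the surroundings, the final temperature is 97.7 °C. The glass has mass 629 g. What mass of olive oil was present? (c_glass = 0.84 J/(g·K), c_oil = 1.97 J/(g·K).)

m ≈ 1100 g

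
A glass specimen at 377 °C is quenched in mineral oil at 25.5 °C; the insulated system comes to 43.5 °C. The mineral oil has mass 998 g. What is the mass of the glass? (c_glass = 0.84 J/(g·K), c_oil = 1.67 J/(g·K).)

Heat gained plus heat lost sum to zero:
m×0.84×(43.5 − 377) + 998×1.67×(43.5 − 25.5) = 0
-280.14 m = -30000
m = -30000/-280.14 ≈ 107.1 g

m ≈ 107 g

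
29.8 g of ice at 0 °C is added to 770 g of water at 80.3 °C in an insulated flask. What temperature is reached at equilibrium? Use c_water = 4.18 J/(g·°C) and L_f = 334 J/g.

T_f ≈ 74.3 °C

Energy balance with sensible and latent terms:
latent heat to melt: 29.8×334 = 9953.2; meltwater 0→T: 29.8×4.18×T = 124.56 T; water cools: 770×4.18×(T − 80.3) = 3218.6(T − 80.3)
3343.2 T = 258454 − 9953.2 = 248500
T ≈ 74.33 °C. Since T > 0 °C, the all-ice-melts assumption holds.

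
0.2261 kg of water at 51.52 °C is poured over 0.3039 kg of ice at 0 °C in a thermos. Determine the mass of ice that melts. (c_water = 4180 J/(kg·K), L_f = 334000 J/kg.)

m_melted ≈ 0.146 kg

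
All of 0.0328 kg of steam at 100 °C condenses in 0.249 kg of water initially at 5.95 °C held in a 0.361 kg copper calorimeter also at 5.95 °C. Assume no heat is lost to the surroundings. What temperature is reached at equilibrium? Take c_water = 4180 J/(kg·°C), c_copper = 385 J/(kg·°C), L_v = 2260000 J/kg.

Conservation of energy gives ΣQ = 0:
latent heat released on condensation: 0.0328×2260000 = 74128
  condensate cools 100→T: 0.0328×4180×(T − 100) = 137.1(T − 100)
  water warms: 0.249×4180×(T − 5.95) = 1040.8(T − 5.95)
  copper cup: 0.361×385×(T − 5.95) = 138.98(T − 5.95)
1316.9 T = 74128 + 13710 + 7019.8 = 94858
T ≈ 72.03 °C, under the boiling point, so the assumption holds.

T_f ≈ 72.0 °C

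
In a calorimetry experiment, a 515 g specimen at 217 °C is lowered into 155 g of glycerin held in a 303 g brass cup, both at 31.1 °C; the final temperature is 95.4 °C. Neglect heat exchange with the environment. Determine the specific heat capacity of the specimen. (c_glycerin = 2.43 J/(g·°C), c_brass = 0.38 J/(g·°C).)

Heat gained plus heat lost sum to zero:
515×c×(95.4 − 217) + 155×2.43×(95.4 − 31.1) + 303×0.38×(95.4 − 31.1) = 0
-62624 c = -31622
c = -31622/-62624 ≈ 0.505 J/(g·°C)

c ≈ 0.505 J/(g·°C)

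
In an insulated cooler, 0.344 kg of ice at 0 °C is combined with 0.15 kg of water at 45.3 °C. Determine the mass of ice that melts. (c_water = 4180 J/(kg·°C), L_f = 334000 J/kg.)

Cooling the water to 0 °C releases 0.15×4180×45.3 = 28403 J.
Fully melting the ice requires m_ice L_f = 0.344×334000 = 114896 J.
28403 J < 114896 J, so only part of the ice melts and the system sits at 0 °C.
Mass melted = 28403/334000 ≈ 0.08504 kg.

m_melted ≈ 0.085 kg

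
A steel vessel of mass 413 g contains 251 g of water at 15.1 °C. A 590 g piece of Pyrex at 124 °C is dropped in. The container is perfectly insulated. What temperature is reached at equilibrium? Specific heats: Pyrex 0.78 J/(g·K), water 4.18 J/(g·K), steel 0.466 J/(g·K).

T_f ≈ 44.5 °C

Taking heat into each body as positive, Σ m c ΔT = 0:
590·0.78·(T − 124) + 251·4.18·(T − 15.1) + 413·0.466·(T − 15.1) = 0
1701.8 T = 75814
T = 75814 / 1701.8 = 44.5 °C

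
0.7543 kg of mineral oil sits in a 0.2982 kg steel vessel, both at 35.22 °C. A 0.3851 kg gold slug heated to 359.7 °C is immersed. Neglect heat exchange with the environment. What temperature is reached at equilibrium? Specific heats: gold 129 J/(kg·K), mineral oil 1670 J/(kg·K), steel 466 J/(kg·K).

With ΣQ=0 the equilibrium temperature is the m·c-weighted mean:
T_f = (49.68×359.7 + 1259.7×35.22 + 138.96×35.22) / (49.68 + 1259.7 + 138.96)
    = 67129 / 1448.3 ≈ 46.35 °C

T_f ≈ 46.3 °C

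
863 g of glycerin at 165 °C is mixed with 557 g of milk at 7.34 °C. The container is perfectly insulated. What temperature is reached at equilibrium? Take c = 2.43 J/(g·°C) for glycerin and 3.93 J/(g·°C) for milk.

Conservation of energy gives ΣQ = 0:
863*2.43*(T − 165) + 557*3.93*(T − 7.34) = 0
2097.1(T − 165) + 2189(T − 7.34) = 0
(2097.1 + 2189) T = 2097.1*165 + 2189*7.34
T = 362087 / 4286.1 = 84.5 °C

T_f ≈ 84.5 °C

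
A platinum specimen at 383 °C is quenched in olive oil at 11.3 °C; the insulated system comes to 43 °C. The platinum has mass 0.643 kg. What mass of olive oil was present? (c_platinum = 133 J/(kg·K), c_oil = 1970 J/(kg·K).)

m ≈ 0.466 kg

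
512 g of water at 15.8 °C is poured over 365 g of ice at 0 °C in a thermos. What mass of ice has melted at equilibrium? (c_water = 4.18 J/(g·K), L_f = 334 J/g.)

Water can give up m c ΔT = 512·4.18·15.8 = 33815 J before reaching 0 °C.
Fully melting the ice requires m_ice L_f = 365·334 = 121910 J.
Since 33815 < 121910 J, not all the ice melts; equilibrium is at 0 °C.
m_melted·334 = 33815  ⇒  m_melted ≈ 101.2 g.

m_melted ≈ 101 g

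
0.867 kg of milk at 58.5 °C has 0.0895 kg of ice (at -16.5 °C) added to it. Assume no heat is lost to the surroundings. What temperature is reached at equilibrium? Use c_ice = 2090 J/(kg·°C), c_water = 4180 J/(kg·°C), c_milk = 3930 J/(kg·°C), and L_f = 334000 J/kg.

Heat gained plus heat lost sum to zero:
ice -16.5→0 °C: 0.0895×2090×16.5 = 3086.4
  latent heat to melt: 0.0895×334000 = 29893
  warm the meltwater: 374.11 T
  milk cools: 0.867×3930×(T − 58.5) = 3407.3(T − 58.5)
3781.4 T = 199328 − 32979 = 166348
T ≈ 43.99 °C — above 0 °C, consistent with complete melting.

T_f ≈ 44.0 °C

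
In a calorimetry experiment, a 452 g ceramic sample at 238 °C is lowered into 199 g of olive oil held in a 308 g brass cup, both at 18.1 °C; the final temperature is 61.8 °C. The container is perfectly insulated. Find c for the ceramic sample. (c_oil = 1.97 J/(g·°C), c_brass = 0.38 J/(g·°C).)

Conservation of energy gives ΣQ = 0:
452·c·(61.8 − 238) + 199·1.97·(61.8 − 18.1) + 308·0.38·(61.8 − 18.1) = 0
-79642 c = -22246
c = -22246/-79642 ≈ 0.2793 J/(g·°C)

c ≈ 0.279 J/(g·°C)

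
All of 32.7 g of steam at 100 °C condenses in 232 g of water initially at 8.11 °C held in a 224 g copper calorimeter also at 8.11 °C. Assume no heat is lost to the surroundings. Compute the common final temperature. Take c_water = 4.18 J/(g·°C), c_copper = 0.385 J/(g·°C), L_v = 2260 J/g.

Conservation of energy gives ΣQ = 0:
steam→water at 100 °C releases m L_v = 32.7×2260 = 73902
  condensate cools 100→T: 32.7×4.18×(T − 100) = 136.69(T − 100)
  water warms: 232×4.18×(T − 8.11) = 969.76(T − 8.11)
  copper cup: 224×0.385×(T − 8.11) = 86.24(T − 8.11)
1192.7 T = 73902 + 13669 + 8564.2 = 96135
T ≈ 80.60 °C, under the boiling point, so the assumption holds.

T_f ≈ 80.6 °C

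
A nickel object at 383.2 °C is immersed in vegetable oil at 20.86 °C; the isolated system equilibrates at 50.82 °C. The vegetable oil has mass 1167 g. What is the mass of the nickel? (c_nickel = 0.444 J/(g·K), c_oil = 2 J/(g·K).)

m ≈ 474 g

Let T be the final temperature. ΣQ_i = 0:
m·0.444·(50.82 − 383.2) + 1167·2·(50.82 − 20.86) = 0
-147.58 m = -69927
m = -69927/-147.58 ≈ 473.8 g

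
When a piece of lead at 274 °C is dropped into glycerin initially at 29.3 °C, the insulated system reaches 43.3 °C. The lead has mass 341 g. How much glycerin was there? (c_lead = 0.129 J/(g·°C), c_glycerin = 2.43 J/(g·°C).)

|Q_lead| = |Q_glycerin|:
341·0.129·(274 − 43.3) = m·2.43·(43.3 − 29.3)
34.02 m = 10148  ⇒  m ≈ 298.3 g

m ≈ 298 g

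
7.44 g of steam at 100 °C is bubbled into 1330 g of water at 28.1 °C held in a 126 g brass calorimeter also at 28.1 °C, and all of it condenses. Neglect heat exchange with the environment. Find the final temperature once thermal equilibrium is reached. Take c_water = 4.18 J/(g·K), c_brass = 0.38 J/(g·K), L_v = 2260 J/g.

T_f ≈ 31.5 °C

Energy conservation, ΣQ = 0:
steam→water at 100 °C releases m L_v = 7.44×2260 = 16814
  condensed water 100 °C→T: 31.1(T − 100)
  water warms: 1330×4.18×(T − 28.1) = 5559.4(T − 28.1)
  cup: 47.88(T − 28.1)
5638.4 T = 16814 + 3109.9 + 157565 = 177489
T ≈ 31.48 °C, under the boiling point, so the assumption holds.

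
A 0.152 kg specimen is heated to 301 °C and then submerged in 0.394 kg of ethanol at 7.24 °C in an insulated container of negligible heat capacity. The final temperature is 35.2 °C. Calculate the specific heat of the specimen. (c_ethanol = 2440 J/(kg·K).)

c ≈ 665 J/(kg·K)

Setting the total heat transfer to zero:
0.152·c·(35.2 − 301) + 0.394·2440·(35.2 − 7.24) = 0
-40.4 c = -26880
c = -26880/-40.4 ≈ 665.3 J/(kg·K)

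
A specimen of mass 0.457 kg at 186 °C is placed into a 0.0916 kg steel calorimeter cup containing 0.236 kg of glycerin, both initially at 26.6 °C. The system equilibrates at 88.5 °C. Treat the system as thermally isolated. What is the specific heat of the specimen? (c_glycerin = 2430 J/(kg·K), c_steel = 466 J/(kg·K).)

c ≈ 856 J/(kg·K)

Let T be the final temperature. ΣQ_i = 0:
0.457·c·(88.5 − 186) + 0.236·2430·(88.5 − 26.6) + 0.0916·466·(88.5 − 26.6) = 0
-44.56 c = -38141
c = -38141/-44.56 ≈ 856 J/(kg·K)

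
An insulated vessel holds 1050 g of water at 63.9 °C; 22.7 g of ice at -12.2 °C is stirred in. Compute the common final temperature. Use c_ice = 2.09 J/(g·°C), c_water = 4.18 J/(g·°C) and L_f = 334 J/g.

T_f ≈ 60.7 °C

Net heat exchanged in the isolated system is zero:
warm ice to 0 °C: 22.7·2.09·(0 − (-12.2)) = 578.8; latent heat to melt: 22.7·334 = 7581.8; warm the meltwater: 94.89 T; water cools: 1050·4.18·(T − 63.9) = 4389(T − 63.9)
4483.9 T = 280457 − 8160.6 = 272296
T ≈ 60.73 °C — above 0 °C, consistent with complete melting.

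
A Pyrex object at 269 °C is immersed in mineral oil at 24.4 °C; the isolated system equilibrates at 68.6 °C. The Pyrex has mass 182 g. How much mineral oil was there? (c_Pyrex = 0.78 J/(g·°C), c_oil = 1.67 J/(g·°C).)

m ≈ 385 g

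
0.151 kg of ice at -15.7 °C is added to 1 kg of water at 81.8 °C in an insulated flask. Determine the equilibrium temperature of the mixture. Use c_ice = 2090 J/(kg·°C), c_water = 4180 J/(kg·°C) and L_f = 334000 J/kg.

T_f ≈ 59.6 °C

Energy conservation, ΣQ = 0:
ice -15.7→0 °C: 0.151×2090×15.7 = 4954.8; fusion: m_ice L_f = 0.151×334000 = 50434; meltwater 0→T: 0.151×4180×T = 631.18 T; water: 4180(T − 81.8)
4811.2 T = 341924 − 55389 = 286535
T ≈ 59.56 °C — above 0 °C, consistent with complete melting.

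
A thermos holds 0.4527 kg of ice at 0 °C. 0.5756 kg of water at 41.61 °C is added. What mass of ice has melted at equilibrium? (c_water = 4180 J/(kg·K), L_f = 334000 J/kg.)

m_melted ≈ 0.3 kg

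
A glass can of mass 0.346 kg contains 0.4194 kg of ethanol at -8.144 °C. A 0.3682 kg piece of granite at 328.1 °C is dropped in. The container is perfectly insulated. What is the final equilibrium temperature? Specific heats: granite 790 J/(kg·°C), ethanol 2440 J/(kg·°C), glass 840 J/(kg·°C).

Net heat exchanged in the isolated system is zero:
0.3682·790·(T − 328.1) + 0.4194·2440·(T − (-8.144)) + 0.346·840·(T − (-8.144)) = 0
1604.9 T = 84736
T ≈ 52.80 °C

T_f ≈ 52.8 °C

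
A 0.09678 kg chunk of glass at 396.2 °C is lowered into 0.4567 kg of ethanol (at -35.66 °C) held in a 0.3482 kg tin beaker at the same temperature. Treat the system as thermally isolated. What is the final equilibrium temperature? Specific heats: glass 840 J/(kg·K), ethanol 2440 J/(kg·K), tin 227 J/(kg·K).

T_f ≈ -8.1 °C

Conservation of energy gives ΣQ = 0:
0.09678*840*(T − 396.2) + 0.4567*2440*(T − (-35.66)) + 0.3482*227*(T − (-35.66)) = 0
(81.3 + 1114.3 + 79.04) T = 81.3*396.2 + 1114.3*(-35.66) + 79.04*(-35.66)
T = -10347 / 1274.7 = -8.12 °C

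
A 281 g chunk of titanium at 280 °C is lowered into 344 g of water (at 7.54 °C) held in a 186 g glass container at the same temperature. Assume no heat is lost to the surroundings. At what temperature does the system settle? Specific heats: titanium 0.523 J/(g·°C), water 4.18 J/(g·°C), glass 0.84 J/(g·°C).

Energy conservation, ΣQ = 0:
281*0.523*(T − 280) + 344*4.18*(T − 7.54) + 186*0.84*(T − 7.54) = 0
146.96(T − 280) + 1437.9(T − 7.54) + 156.24(T − 7.54) = 0
1741.1 T = 53170
T ≈ 30.54 °C

T_f ≈ 30.5 °C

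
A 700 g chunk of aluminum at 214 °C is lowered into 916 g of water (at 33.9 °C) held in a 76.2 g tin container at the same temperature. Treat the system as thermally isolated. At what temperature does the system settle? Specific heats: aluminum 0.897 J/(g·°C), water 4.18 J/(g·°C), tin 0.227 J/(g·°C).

T_f ≈ 59.2 °C

Conservation of energy gives ΣQ = 0:
700×0.897×(T − 214) + 916×4.18×(T − 33.9) + 76.2×0.227×(T − 33.9) = 0
627.9(T − 214) + 3828.9(T − 33.9) + 17.3(T − 33.9) = 0
(627.9 + 3828.9 + 17.3) T = 627.9×214 + 3828.9×33.9 + 17.3×33.9
T ≈ 59.18 °C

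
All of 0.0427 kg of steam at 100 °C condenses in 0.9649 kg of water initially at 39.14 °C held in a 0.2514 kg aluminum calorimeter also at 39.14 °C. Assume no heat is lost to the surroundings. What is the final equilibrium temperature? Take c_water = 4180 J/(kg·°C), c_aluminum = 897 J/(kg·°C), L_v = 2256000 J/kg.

T_f ≈ 63.3 °C

Energy conservation, ΣQ = 0:
steam→water at 100 °C releases m L_v = 0.0427·2256000 = 96331; condensed water 100 °C→T: 178.49(T − 100); original water: 4033.3(T − 39.14); cup: 225.51(T − 39.14)
4437.3 T = 96331 + 17849 + 166689 = 280869
T ≈ 63.30 °C (< 100 °C, so full condensation is consistent).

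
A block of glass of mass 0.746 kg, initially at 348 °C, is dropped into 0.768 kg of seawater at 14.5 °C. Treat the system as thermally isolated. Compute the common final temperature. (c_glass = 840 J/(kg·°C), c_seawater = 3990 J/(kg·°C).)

T_f ≈ 71.1 °C

Heat gained plus heat lost sum to zero:
0.746*840*(T − 348) + 0.768*3990*(T − 14.5) = 0
626.64(T − 348) + 3064.3(T − 14.5) = 0
3691 T = 262503
T ≈ 71.12 °C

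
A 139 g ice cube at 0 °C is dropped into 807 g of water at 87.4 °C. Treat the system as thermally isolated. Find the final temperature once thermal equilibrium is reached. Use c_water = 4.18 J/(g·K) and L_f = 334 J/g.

Taking heat into each body as positive, Σ m c ΔT = 0:
melt ice: 139×334 = 46426; warm the meltwater: 581.02 T; water: 3373.3(T − 87.4)
3954.3 T = 294823 − 46426 = 248397
T ≈ 62.82 °C (positive, so assuming full melt was valid).

T_f ≈ 62.8 °C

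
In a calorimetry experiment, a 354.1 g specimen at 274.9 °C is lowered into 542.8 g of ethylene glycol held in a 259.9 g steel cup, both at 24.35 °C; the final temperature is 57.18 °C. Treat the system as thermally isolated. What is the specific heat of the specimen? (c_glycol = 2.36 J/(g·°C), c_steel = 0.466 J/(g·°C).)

c ≈ 0.597 J/(g·°C)

Setting the total heat transfer to zero:
354.1×c×(57.18 − 274.9) + 542.8×2.36×(57.18 − 24.35) + 259.9×0.466×(57.18 − 24.35) = 0
-77095 c = -46032
c = -46032/-77095 ≈ 0.5971 J/(g·°C)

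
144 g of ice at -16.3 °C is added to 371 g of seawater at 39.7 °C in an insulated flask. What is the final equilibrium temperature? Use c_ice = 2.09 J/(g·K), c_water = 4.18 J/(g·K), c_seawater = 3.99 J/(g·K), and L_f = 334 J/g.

Conservation of energy gives ΣQ = 0:
ice -16.3→0 °C: 144·2.09·16.3 = 4905.6; melt ice: 144·334 = 48096; warm the meltwater: 601.92 T; seawater cools: 371·3.99·(T − 39.7) = 1480.3(T − 39.7)
2082.2 T = 58768 − 53002 = 5765.9
T ≈ 2.77 °C — above 0 °C, consistent with complete melting.

T_f ≈ 2.8 °C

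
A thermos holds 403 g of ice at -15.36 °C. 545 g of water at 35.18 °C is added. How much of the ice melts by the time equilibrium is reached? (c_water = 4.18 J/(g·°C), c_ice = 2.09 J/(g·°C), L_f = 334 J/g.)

m_melted ≈ 201 g

Heat available from the water dropping to 0 °C: 545·4.18·35.18 = 80144 J.
Warming the ice to 0 °C takes 403·2.09·15.36 = 12937 J, leaving 67206 J for melting.
Fully melting the ice requires m_ice L_f = 403·334 = 134602 J.
That's not enough to melt it all — equilibrium is at 0 °C with ice remaining.
Mass melted = 67206/334 ≈ 201.2 g.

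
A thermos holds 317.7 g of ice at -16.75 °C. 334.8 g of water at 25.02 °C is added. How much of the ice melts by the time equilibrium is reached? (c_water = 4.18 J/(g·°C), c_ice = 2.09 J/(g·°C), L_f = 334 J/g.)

Heat available from the water dropping to 0 °C: 334.8·4.18·25.02 = 35015 J.
Warming the ice to 0 °C takes 317.7·2.09·16.75 = 11122 J, leaving 23893 J for melting.
Melting all 317.7 g of ice would need 317.7·334 = 106112 J.
Since 23893 < 106112 J, not all the ice melts; equilibrium is at 0 °C.
Mass melted = 23893/334 ≈ 71.54 g.

m_melted ≈ 71.5 g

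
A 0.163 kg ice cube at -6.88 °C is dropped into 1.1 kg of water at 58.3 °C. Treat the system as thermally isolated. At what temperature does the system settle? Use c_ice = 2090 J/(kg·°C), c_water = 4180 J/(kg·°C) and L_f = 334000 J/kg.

T_f ≈ 40.0 °C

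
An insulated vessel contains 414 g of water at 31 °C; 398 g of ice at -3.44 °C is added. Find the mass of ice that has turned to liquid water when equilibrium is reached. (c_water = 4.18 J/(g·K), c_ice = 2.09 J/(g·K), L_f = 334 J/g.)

Water can give up m c ΔT = 414·4.18·31 = 53646 J before reaching 0 °C.
Of that, 398·2.09·3.44 = 2861.5 J goes to bring the ice to 0 °C, leaving 50785 J.
To melt every bit of ice: 398·334 = 132932 J.
Since 50785 < 132932 J, not all the ice melts; equilibrium is at 0 °C.
m_melt = 50785 / L_f = 152 g.

m_melted ≈ 152 g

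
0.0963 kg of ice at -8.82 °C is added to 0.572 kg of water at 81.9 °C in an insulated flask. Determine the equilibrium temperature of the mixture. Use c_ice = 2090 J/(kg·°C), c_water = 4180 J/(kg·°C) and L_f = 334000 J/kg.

T_f ≈ 57.9 °C

Energy conservation, ΣQ = 0:
warm ice to 0 °C: 0.0963·2090·(0 − (-8.82)) = 1775.2
  latent heat to melt: 0.0963·334000 = 32164
  meltwater 0→T: 0.0963·4180·T = 402.53 T
  water cools: 0.572·4180·(T − 81.9) = 2391(T − 81.9)
2793.5 T = 195820 − 33939 = 161880
T ≈ 57.95 °C — above 0 °C, consistent with complete melting.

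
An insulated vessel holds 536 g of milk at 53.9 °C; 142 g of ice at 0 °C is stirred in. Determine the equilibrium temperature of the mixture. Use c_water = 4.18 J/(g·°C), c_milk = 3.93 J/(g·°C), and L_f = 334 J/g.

T_f ≈ 24.5 °C

Setting the total heat transfer to zero:
latent heat to melt: 142×334 = 47428; warm the meltwater: 593.56 T; milk cools: 536×3.93×(T − 53.9) = 2106.5(T − 53.9)
2700 T = 113539 − 47428 = 66111
T ≈ 24.49 °C. Since T > 0 °C, the all-ice-melts assumption holds.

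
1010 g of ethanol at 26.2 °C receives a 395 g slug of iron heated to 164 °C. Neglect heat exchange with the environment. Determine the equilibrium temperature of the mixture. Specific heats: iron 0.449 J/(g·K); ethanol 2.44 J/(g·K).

|Q_iron| = |Q_ethanol|:
395*0.449*(164 − T) = 1010*2.44*(T − 26.2)
177.36(164 − T) = 2464.4(T − 26.2)
2641.8 T = 93654  ⇒  T ≈ 35.45 °C

T_f ≈ 35.5 °C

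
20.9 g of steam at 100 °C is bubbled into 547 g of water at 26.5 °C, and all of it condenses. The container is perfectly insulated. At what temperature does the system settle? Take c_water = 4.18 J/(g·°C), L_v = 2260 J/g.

Let T be the final temperature. ΣQ_i = 0:
latent heat released on condensation: 20.9·2260 = 47234; condensed water 100 °C→T: 87.36(T − 100); water warms: 547·4.18·(T − 26.5) = 2286.5(T − 26.5)
2373.8 T = 47234 + 8736.2 + 60591 = 116561
T ≈ 49.10 °C — below 100 °C, confirming all the steam condensed.

T_f ≈ 49.1 °C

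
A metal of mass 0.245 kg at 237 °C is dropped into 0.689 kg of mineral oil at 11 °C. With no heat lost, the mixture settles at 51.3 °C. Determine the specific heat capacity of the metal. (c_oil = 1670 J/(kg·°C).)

Setting the total heat transfer to zero:
0.245×c×(51.3 − 237) + 0.689×1670×(51.3 − 11) = 0
-45.5 c = -46370
c = -46370/-45.5 ≈ 1019 J/(kg·°C)

c ≈ 1020 J/(kg·°C)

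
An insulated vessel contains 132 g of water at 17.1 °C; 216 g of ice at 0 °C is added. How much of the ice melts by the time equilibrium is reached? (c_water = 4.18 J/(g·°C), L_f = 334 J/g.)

Cooling the water to 0 °C releases 132·4.18·17.1 = 9435.1 J.
Fully melting the ice requires m_ice L_f = 216·334 = 72144 J.
That's not enough to melt it all — equilibrium is at 0 °C with ice remaining.
Mass melted = 9435.1/334 ≈ 28.25 g.

m_melted ≈ 28.2 g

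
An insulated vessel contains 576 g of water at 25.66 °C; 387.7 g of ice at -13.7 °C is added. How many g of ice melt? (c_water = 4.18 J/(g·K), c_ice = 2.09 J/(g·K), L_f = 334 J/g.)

m_melted ≈ 152 g

Heat available from the water dropping to 0 °C: 576×4.18×25.66 = 61781 J.
Warming the ice to 0 °C takes 387.7×2.09×13.7 = 11101 J, leaving 50680 J for melting.
Fully melting the ice requires m_ice L_f = 387.7×334 = 129492 J.
Since 50680 < 129492 J, not all the ice melts; equilibrium is at 0 °C.
m_melt = 50680 / L_f = 151.7 g.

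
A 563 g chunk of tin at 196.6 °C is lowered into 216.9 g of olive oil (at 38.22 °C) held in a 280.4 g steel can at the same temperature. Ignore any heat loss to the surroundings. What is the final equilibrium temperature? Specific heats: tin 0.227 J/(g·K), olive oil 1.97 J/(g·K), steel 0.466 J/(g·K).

T_f ≈ 67.7 °C

Taking heat into each body as positive, Σ m c ΔT = 0:
563×0.227×(T − 196.6) + 216.9×1.97×(T − 38.22) + 280.4×0.466×(T − 38.22) = 0
127.8(T − 196.6) + 427.29(T − 38.22) + 130.67(T − 38.22) = 0
(127.8 + 427.29 + 130.67) T = 127.8×196.6 + 427.29×38.22 + 130.67×38.22
T = 46451 / 685.76 = 67.7 °C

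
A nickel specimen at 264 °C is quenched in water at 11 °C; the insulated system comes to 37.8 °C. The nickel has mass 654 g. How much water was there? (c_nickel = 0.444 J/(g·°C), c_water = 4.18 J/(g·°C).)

m ≈ 586 g

Taking heat into each body as positive, Σ m c ΔT = 0:
654×0.444×(37.8 − 264) + m×4.18×(37.8 − 11) = 0
112.02 m = 65683
m = 65683/112.02 ≈ 586.3 g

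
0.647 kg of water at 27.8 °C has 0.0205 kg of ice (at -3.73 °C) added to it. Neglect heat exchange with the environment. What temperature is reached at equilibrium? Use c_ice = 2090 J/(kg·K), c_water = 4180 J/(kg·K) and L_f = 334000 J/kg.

T_f ≈ 24.4 °C

Taking heat into each body as positive, Σ m c ΔT = 0:
ice -3.73→0 °C: 0.0205·2090·3.73 = 159.81
  latent heat to melt: 0.0205·334000 = 6847
  meltwater 0→T: 0.0205·4180·T = 85.69 T
  water: 2704.5(T − 27.8)
2790.2 T = 75184 − 7006.8 = 68177
T ≈ 24.43 °C — above 0 °C, consistent with complete melting.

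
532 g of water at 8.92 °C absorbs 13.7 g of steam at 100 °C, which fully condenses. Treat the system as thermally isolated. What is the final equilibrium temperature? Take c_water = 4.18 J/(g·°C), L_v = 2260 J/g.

T_f ≈ 24.8 °C

Setting the total heat transfer to zero:
steam→water at 100 °C releases m L_v = 13.7·2260 = 30962; condensate cools 100→T: 13.7·4.18·(T − 100) = 57.27(T − 100); original water: 2223.8(T − 8.92)
2281 T = 30962 + 5726.6 + 19836 = 56525
T ≈ 24.78 °C, under the boiling point, so the assumption holds.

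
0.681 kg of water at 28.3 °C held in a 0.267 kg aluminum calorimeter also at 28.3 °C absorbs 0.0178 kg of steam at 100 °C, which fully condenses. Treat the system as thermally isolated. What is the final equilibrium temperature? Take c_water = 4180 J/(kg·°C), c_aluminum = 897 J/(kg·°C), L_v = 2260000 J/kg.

Energy balance with sensible and latent terms:
condense steam: −0.0178·2260000 = −40228
  condensate cools 100→T: 0.0178·4180·(T − 100) = 74.4(T − 100)
  original water: 2846.6(T − 28.3)
  aluminum cup: 0.267·897·(T − 28.3) = 239.5(T − 28.3)
3160.5 T = 40228 + 7440.4 + 87336 = 135004
T ≈ 42.72 °C — below 100 °C, confirming all the steam condensed.

T_f ≈ 42.7 °C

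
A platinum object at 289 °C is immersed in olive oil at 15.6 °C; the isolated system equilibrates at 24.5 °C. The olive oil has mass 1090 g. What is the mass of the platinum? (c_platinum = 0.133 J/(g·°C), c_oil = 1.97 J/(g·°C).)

Heat lost by the platinum = heat gained by the oil:
m×0.133×(289 − 24.5) = 1090×1.97×(24.5 − 15.6)
35.18 m = 19111  ⇒  m ≈ 543.3 g

m ≈ 543 g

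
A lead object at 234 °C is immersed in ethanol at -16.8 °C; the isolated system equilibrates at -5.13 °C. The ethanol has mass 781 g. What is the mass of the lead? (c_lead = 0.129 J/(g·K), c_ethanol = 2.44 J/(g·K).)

m ≈ 721 g

Heat gained plus heat lost sum to zero:
m×0.129×(-5.13 − 234) + 781×2.44×(-5.13 − (-16.8)) = 0
-30.85 m = -22239
m = -22239/-30.85 ≈ 720.9 g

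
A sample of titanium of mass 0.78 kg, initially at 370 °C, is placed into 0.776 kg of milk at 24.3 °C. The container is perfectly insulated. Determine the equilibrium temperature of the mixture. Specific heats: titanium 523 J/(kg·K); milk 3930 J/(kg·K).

Setting the total heat transfer to zero:
0.78·523·(T − 370) + 0.776·3930·(T − 24.3) = 0
(407.94 + 3049.7) T = 407.94·370 + 3049.7·24.3
T ≈ 65.09 °C

T_f ≈ 65.1 °C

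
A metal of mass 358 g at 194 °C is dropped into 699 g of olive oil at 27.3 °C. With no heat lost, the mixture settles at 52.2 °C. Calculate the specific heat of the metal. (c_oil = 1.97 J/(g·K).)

c ≈ 0.675 J/(g·K)

Let T be the final temperature. ΣQ_i = 0:
358·c·(52.2 − 194) + 699·1.97·(52.2 − 27.3) = 0
-50764 c = -34288
c = -34288/-50764 ≈ 0.6754 J/(g·K)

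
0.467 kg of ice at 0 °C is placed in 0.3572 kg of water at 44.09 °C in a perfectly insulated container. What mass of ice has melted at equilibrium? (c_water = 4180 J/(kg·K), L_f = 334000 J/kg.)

Water can give up m c ΔT = 0.3572·4180·44.09 = 65831 J before reaching 0 °C.
Fully melting the ice requires m_ice L_f = 0.467·334000 = 155978 J.
Since 65831 < 155978 J, not all the ice melts; equilibrium is at 0 °C.
m_melt = 65831 / L_f = 0.1971 kg.

m_melted ≈ 0.197 kg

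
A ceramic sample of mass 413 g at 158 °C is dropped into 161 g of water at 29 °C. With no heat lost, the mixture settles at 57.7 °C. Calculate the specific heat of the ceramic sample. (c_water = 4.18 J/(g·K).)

c ≈ 0.466 J/(g·K)

m_s c (T_s − T_f) = m_water c_water (T_f − T_0):
413·c·(158 − 57.7) = 161·4.18·(57.7 − 29)
41424 c = 19315  ⇒  c ≈ 0.4663 J/(g·K)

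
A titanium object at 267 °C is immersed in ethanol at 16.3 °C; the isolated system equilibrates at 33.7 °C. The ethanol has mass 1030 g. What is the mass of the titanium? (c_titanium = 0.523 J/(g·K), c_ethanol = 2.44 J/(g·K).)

m ≈ 358 g

|Q_titanium| = |Q_ethanol|:
m×0.523×(267 − 33.7) = 1030×2.44×(33.7 − 16.3)
122.02 m = 43730  ⇒  m ≈ 358.4 g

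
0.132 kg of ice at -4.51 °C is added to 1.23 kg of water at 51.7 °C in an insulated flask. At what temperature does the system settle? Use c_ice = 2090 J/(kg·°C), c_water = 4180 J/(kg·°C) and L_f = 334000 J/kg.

T_f ≈ 38.7 °C

Let T be the final temperature. ΣQ_i = 0:
ice -4.51→0 °C: 0.132×2090×4.51 = 1244.2; melt ice: 0.132×334000 = 44088; warm the meltwater: 551.76 T; water: 5141.4(T − 51.7)
5693.2 T = 265810 − 45332 = 220478
T ≈ 38.73 °C. Since T > 0 °C, the all-ice-melts assumption holds.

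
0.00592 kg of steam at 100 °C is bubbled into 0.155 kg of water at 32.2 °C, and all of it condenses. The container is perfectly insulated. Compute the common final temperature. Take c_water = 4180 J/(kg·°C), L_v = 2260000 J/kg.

T_f ≈ 54.6 °C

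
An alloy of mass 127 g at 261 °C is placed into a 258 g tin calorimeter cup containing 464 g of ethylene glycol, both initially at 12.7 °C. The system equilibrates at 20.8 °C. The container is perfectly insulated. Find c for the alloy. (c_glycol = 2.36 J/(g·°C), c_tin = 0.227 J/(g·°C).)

Energy conservation, ΣQ = 0:
127·c·(20.8 − 261) + 464·2.36·(20.8 − 12.7) + 258·0.227·(20.8 − 12.7) = 0
-30505 c = -9344.2
c = -9344.2/-30505 ≈ 0.3063 J/(g·°C)

c ≈ 0.306 J/(g·°C)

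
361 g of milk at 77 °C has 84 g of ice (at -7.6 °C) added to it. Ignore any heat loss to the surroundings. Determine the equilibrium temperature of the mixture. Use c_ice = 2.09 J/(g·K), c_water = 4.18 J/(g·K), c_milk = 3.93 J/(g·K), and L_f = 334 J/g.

Let T be the final temperature. ΣQ_i = 0:
ice -7.6→0 °C: 84·2.09·7.6 = 1334.3
  latent heat to melt: 84·334 = 28056
  meltwater 0→T: 84·4.18·T = 351.12 T
  milk cools: 361·3.93·(T − 77) = 1418.7(T − 77)
1769.8 T = 109242 − 29390 = 79852
T ≈ 45.12 °C — above 0 °C, consistent with complete melting.

T_f ≈ 45.1 °C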